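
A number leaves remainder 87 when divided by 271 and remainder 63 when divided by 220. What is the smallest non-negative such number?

Write x = 87 + 271·k. Then 271·k ≡ 63 − 87 ≡ 196 (mod 220).
Need 271⁻¹ mod 220. Extended Euclid on (220, 51):
220 = 4*51 + 16
51 = 3*16 + 3
16 = 5*3 + 1
3 = 3*1 + 0
Back-substitute:
1 = 16 − 5·3
1 = −5·51 + 16·16
1 = 16·220 − 69·51
271⁻¹ ≡ 151 (mod 220), so k ≡ 151·196 ≡ 116 (mod 220).
x = 87 + 271·116 = 31523.

31523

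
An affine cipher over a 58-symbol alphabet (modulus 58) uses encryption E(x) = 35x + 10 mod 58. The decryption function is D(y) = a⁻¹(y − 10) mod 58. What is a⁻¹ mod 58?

Run Euclid on (58, 35):
58 = 1×35 + 23
35 = 1×23 + 12
23 = 1×12 + 11
12 = 1×11 + 1
11 = 11×1 + 0
The gcd is 1. Working backward:
1 = 12 − 11
1 = −23 + 2·12
1 = 2·35 − 3·23
1 = −3·58 + 5·35
So 35·5 ≡ 1 (mod 58).

5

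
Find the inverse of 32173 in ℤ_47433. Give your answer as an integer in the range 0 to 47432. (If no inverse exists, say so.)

2353

Run Euclid on (47433, 32173):
47433 = 1*32173 + 15260
32173 = 2*15260 + 1653
15260 = 9*1653 + 383
1653 = 4*383 + 121
383 = 3*121 + 20
121 = 6*20 + 1
20 = 20*1 + 0
The gcd is 1. Working backward:
1 = 121 − 6·20
1 = −6·383 + 19·121
1 = 19·1653 − 82·383
1 = −82·15260 + 757·1653
1 = 757·32173 − 1596·15260
1 = −1596·47433 + 2353·32173
So 32173·2353 ≡ 1 (mod 47433).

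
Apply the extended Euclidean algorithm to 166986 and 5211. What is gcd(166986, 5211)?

9

Euclidean algorithm:
166986 = 32×5211 + 234
5211 = 22×234 + 63
234 = 3×63 + 45
63 = 1×45 + 18
45 = 2×18 + 9
18 = 2×9 + 0
gcd(166986, 5211) = 9.
Back-substituting:
9 = 45 − 2·18
9 = −2·63 + 3·45
9 = 3·234 − 11·63
9 = −11·5211 + 245·234
9 = 245·166986 − 7851·5211
So 9 = (245)·166986 + (-7851)·5211.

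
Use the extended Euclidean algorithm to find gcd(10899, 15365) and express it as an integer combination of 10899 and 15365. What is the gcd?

Repeated division:
15365 = 1*10899 + 4466
10899 = 2*4466 + 1967
4466 = 2*1967 + 532
1967 = 3*532 + 371
532 = 1*371 + 161
371 = 2*161 + 49
161 = 3*49 + 14
49 = 3*14 + 7
14 = 2*7 + 0
gcd(10899, 15365) = 7.
Working backward:
7 = 49 − 3·14
7 = −3·161 + 10·49
7 = 10·371 − 23·161
7 = −23·532 + 33·371
7 = 33·1967 − 122·532
7 = −122·4466 + 277·1967
7 = 277·10899 − 676·4466
7 = −676·15365 + 953·10899
So 7 = (-676)·15365 + (953)·10899.

7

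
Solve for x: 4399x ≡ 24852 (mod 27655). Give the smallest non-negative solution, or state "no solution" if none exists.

21418

First find gcd(4399, 27655):
27655 = 6*4399 + 1261
4399 = 3*1261 + 616
1261 = 2*616 + 29
616 = 21*29 + 7
29 = 4*7 + 1
7 = 7*1 + 0
gcd = 1, so a unique solution mod 27655 exists.
Back-substitute for the Bézout coefficients:
1 = 29 − 4·7
1 = −4·616 + 85·29
1 = 85·1261 − 174·616
1 = −174·4399 + 607·1261
1 = 607·27655 − 3816·4399
So 4399·(-3816) ≡ 1 (mod 27655), giving 4399⁻¹ ≡ 23839.
x ≡ 4399⁻¹·24852 ≡ 23839·24852 ≡ 21418 (mod 27655).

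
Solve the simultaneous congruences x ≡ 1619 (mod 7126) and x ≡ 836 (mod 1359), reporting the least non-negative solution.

9493451

Write x = 1619 + 7126·k. Then 7126·k ≡ 836 − 1619 ≡ 576 (mod 1359).
Need 7126⁻¹ mod 1359. Extended Euclid on (1359, 331):
1359 = 4×331 + 35
331 = 9×35 + 16
35 = 2×16 + 3
16 = 5×3 + 1
3 = 3×1 + 0
Back-substitute:
1 = 16 − 5·3
1 = −5·35 + 11·16
1 = 11·331 − 104·35
1 = −104·1359 + 427·331
7126⁻¹ ≡ 427 (mod 1359), so k ≡ 427·576 ≡ 1332 (mod 1359).
x = 1619 + 7126·1332 = 9493451.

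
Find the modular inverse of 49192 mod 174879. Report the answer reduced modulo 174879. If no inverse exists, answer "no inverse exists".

Extended Euclidean algorithm:
174879 = 3×49192 + 27303
49192 = 1×27303 + 21889
27303 = 1×21889 + 5414
21889 = 4×5414 + 233
5414 = 23×233 + 55
233 = 4×55 + 13
55 = 4×13 + 3
13 = 4×3 + 1
3 = 3×1 + 0
Since gcd(49192, 174879) = 1, back-substitute to write 1 as a combination:
1 = 13 − 4·3
1 = −4·55 + 17·13
1 = 17·233 − 72·55
1 = −72·5414 + 1673·233
1 = 1673·21889 − 6764·5414
1 = −6764·27303 + 8437·21889
1 = 8437·49192 − 15201·27303
1 = −15201·174879 + 54040·49192
So 49192·54040 ≡ 1 (mod 174879).

54040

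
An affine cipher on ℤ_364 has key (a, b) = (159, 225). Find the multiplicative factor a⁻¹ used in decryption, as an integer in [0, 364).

87

gcd(364, 159) by repeated division:
364 = 2*159 + 46
159 = 3*46 + 21
46 = 2*21 + 4
21 = 5*4 + 1
4 = 4*1 + 0
The gcd is 1. Working backward:
1 = 21 − 5·4
1 = −5·46 + 11·21
1 = 11·159 − 38·46
1 = −38·364 + 87·159
So 159·87 ≡ 1 (mod 364).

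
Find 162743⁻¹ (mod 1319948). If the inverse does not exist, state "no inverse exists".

no inverse exists

Euclidean algorithm on 1319948, 162743:
1319948 = 8*162743 + 18004
162743 = 9*18004 + 707
18004 = 25*707 + 329
707 = 2*329 + 49
329 = 6*49 + 35
49 = 1*35 + 14
35 = 2*14 + 7
14 = 2*7 + 0
gcd(162743, 1319948) = 7 ≠ 1, so 162743 has no multiplicative inverse modulo 1319948.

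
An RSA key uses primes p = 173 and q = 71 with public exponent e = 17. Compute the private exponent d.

2833

φ(n) = (p−1)(q−1) = 172·70 = 12040.
Need d with 17·d ≡ 1 (mod 12040). Apply the extended Euclidean algorithm:
12040 = 708·17 + 4
17 = 4·4 + 1
4 = 4·1 + 0
Back-substitute:
1 = 17 − 4·4
1 = −4·12040 + 2833·17
So 17·2833 ≡ 1 (mod 12040), hence d = 2833.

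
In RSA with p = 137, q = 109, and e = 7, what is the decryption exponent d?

φ(n) = (p−1)(q−1) = 136·108 = 14688.
Need d with 7·d ≡ 1 (mod 14688). Apply the extended Euclidean algorithm:
14688 = 2098·7 + 2
7 = 3·2 + 1
2 = 2·1 + 0
Back-substitute:
1 = 7 − 3·2
1 = −3·14688 + 6295·7
So 7·6295 ≡ 1 (mod 14688), hence d = 6295.

6295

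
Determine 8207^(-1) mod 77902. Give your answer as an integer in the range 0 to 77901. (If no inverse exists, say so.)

Run Euclid on (77902, 8207):
77902 = 9*8207 + 4039
8207 = 2*4039 + 129
4039 = 31*129 + 40
129 = 3*40 + 9
40 = 4*9 + 4
9 = 2*4 + 1
4 = 4*1 + 0
The gcd is 1. Working backward:
1 = 9 − 2·4
1 = −2·40 + 9·9
1 = 9·129 − 29·40
1 = −29·4039 + 908·129
1 = 908·8207 − 1845·4039
1 = −1845·77902 + 17513·8207
So 8207·17513 ≡ 1 (mod 77902).

17513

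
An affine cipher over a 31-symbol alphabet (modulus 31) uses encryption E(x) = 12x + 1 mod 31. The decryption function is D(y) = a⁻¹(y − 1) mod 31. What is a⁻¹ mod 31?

gcd(31, 12) by repeated division:
31 = 2·12 + 7
12 = 1·7 + 5
7 = 1·5 + 2
5 = 2·2 + 1
2 = 2·1 + 0
Since gcd(12, 31) = 1, back-substitute to write 1 as a combination:
1 = 5 − 2·2
1 = −2·7 + 3·5
1 = 3·12 − 5·7
1 = −5·31 + 13·12
So 12·13 ≡ 1 (mod 31).

13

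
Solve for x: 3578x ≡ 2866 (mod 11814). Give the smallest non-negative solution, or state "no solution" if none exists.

2147

First find gcd(3578, 11814):
11814 = 3·3578 + 1080
3578 = 3·1080 + 338
1080 = 3·338 + 66
338 = 5·66 + 8
66 = 8·8 + 2
8 = 4·2 + 0
gcd = 2 and 2 | 2866, so solutions exist. Divide through by 2: 1789x ≡ 1433 (mod 5907).
Now find 1789⁻¹ mod 5907:
5907 = 3×1789 + 540
1789 = 3×540 + 169
540 = 3×169 + 33
169 = 5×33 + 4
33 = 8×4 + 1
4 = 4×1 + 0
Back-substitute:
1 = 33 − 8·4
1 = −8·169 + 41·33
1 = 41·540 − 131·169
1 = −131·1789 + 434·540
1 = 434·5907 − 1433·1789
So 1789·(-1433) ≡ 1 (mod 5907), i.e. 1789⁻¹ ≡ 4474.
Then x ≡ 4474·1433 ≡ 2147 (mod 5907); the smallest non-negative solution is x = 2147.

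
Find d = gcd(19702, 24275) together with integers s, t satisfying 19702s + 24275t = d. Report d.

Repeated division:
24275 = 1×19702 + 4573
19702 = 4×4573 + 1410
4573 = 3×1410 + 343
1410 = 4×343 + 38
343 = 9×38 + 1
38 = 38×1 + 0
gcd(19702, 24275) = 1.
Express as a combination:
1 = 343 − 9·38
1 = −9·1410 + 37·343
1 = 37·4573 − 120·1410
1 = −120·19702 + 517·4573
1 = 517·24275 − 637·19702
So 1 = (517)·24275 + (-637)·19702.

1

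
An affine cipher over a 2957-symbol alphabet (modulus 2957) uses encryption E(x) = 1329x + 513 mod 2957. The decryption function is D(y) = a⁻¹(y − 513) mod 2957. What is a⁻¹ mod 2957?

89

Apply the Euclidean algorithm to 2957 and 1329:
2957 = 2*1329 + 299
1329 = 4*299 + 133
299 = 2*133 + 33
133 = 4*33 + 1
33 = 33*1 + 0
gcd = 1, so the inverse exists. Back-substitute:
1 = 133 − 4·33
1 = −4·299 + 9·133
1 = 9·1329 − 40·299
1 = −40·2957 + 89·1329
So 1329·89 ≡ 1 (mod 2957).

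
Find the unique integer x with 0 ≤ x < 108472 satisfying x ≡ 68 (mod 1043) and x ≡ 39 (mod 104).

26143

Write x = 68 + 1043·k. Then 1043·k ≡ 39 − 68 ≡ 75 (mod 104).
Need 1043⁻¹ mod 104. Extended Euclid on (104, 3):
104 = 34×3 + 2
3 = 1×2 + 1
2 = 2×1 + 0
Back-substitute:
1 = 3 − 2
1 = −104 + 35·3
1043⁻¹ ≡ 35 (mod 104), so k ≡ 35·75 ≡ 25 (mod 104).
x = 68 + 1043·25 = 26143.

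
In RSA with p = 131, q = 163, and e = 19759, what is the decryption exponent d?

259

φ(n) = (p−1)(q−1) = 130·162 = 21060.
Need d with 19759·d ≡ 1 (mod 21060). Apply the extended Euclidean algorithm:
21060 = 1×19759 + 1301
19759 = 15×1301 + 244
1301 = 5×244 + 81
244 = 3×81 + 1
81 = 81×1 + 0
Back-substitute:
1 = 244 − 3·81
1 = −3·1301 + 16·244
1 = 16·19759 − 243·1301
1 = −243·21060 + 259·19759
So 19759·259 ≡ 1 (mod 21060), hence d = 259.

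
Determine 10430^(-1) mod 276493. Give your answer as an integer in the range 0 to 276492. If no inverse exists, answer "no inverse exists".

Euclidean algorithm on 276493, 10430:
276493 = 26*10430 + 5313
10430 = 1*5313 + 5117
5313 = 1*5117 + 196
5117 = 26*196 + 21
196 = 9*21 + 7
21 = 3*7 + 0
gcd(10430, 276493) = 7 ≠ 1, so 10430 has no multiplicative inverse modulo 276493.

no inverse exists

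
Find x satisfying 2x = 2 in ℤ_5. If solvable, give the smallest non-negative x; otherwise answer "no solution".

1

First find gcd(2, 5):
5 = 2·2 + 1
2 = 2·1 + 0
gcd = 1, so a unique solution mod 5 exists.
Back-substitute for the Bézout coefficients:
1 = 5 − 2·2
So 2·(-2) ≡ 1 (mod 5), giving 2⁻¹ ≡ 3.
x ≡ 2⁻¹·2 ≡ 3·2 ≡ 1 (mod 5).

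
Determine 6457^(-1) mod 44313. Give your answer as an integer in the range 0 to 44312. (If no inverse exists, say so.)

Extended Euclidean algorithm:
44313 = 6*6457 + 5571
6457 = 1*5571 + 886
5571 = 6*886 + 255
886 = 3*255 + 121
255 = 2*121 + 13
121 = 9*13 + 4
13 = 3*4 + 1
4 = 4*1 + 0
The gcd is 1. Working backward:
1 = 13 − 3·4
1 = −3·121 + 28·13
1 = 28·255 − 59·121
1 = −59·886 + 205·255
1 = 205·5571 − 1289·886
1 = −1289·6457 + 1494·5571
1 = 1494·44313 − 10253·6457
So 6457·(-10253) ≡ 1 (mod 44313), and -10253 ≡ 34060 (mod 44313).

34060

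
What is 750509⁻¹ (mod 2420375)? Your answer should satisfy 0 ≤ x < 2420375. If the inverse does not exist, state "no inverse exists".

388139

gcd(2420375, 750509) by repeated division:
2420375 = 3*750509 + 168848
750509 = 4*168848 + 75117
168848 = 2*75117 + 18614
75117 = 4*18614 + 661
18614 = 28*661 + 106
661 = 6*106 + 25
106 = 4*25 + 6
25 = 4*6 + 1
6 = 6*1 + 0
gcd = 1, so the inverse exists. Back-substitute:
1 = 25 − 4·6
1 = −4·106 + 17·25
1 = 17·661 − 106·106
1 = −106·18614 + 2985·661
1 = 2985·75117 − 12046·18614
1 = −12046·168848 + 27077·75117
1 = 27077·750509 − 120354·168848
1 = −120354·2420375 + 388139·750509
So 750509·388139 ≡ 1 (mod 2420375).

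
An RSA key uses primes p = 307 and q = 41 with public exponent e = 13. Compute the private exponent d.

10357

φ(n) = (p−1)(q−1) = 306·40 = 12240.
Need d with 13·d ≡ 1 (mod 12240). Apply the extended Euclidean algorithm:
12240 = 941·13 + 7
13 = 1·7 + 6
7 = 1·6 + 1
6 = 6·1 + 0
Back-substitute:
1 = 7 − 6
1 = −13 + 2·7
1 = 2·12240 − 1883·13
So 13·(-1883) ≡ 1 (mod 12240), hence d ≡ -1883 ≡ 10357 (mod 12240).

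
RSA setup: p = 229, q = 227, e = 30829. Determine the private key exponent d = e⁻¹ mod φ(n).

φ(n) = (p−1)(q−1) = 228·226 = 51528.
Need d with 30829·d ≡ 1 (mod 51528). Apply the extended Euclidean algorithm:
51528 = 1·30829 + 20699
30829 = 1·20699 + 10130
20699 = 2·10130 + 439
10130 = 23·439 + 33
439 = 13·33 + 10
33 = 3·10 + 3
10 = 3·3 + 1
3 = 3·1 + 0
Back-substitute:
1 = 10 − 3·3
1 = −3·33 + 10·10
1 = 10·439 − 133·33
1 = −133·10130 + 3069·439
1 = 3069·20699 − 6271·10130
1 = −6271·30829 + 9340·20699
1 = 9340·51528 − 15611·30829
So 30829·(-15611) ≡ 1 (mod 51528), hence d ≡ -15611 ≡ 35917 (mod 51528).

35917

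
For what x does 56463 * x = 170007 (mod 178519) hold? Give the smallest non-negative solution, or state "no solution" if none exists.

gcd(56463, 178519):
178519 = 3*56463 + 9130
56463 = 6*9130 + 1683
9130 = 5*1683 + 715
1683 = 2*715 + 253
715 = 2*253 + 209
253 = 1*209 + 44
209 = 4*44 + 33
44 = 1*33 + 11
33 = 3*11 + 0
gcd = 11, but 11 ∤ 170007, so the congruence has no solution.

no solution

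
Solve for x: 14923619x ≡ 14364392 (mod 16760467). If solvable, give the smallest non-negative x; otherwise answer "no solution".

First find gcd(14923619, 16760467):
16760467 = 1·14923619 + 1836848
14923619 = 8·1836848 + 228835
1836848 = 8·228835 + 6168
228835 = 37·6168 + 619
6168 = 9·619 + 597
619 = 1·597 + 22
597 = 27·22 + 3
22 = 7·3 + 1
3 = 3·1 + 0
gcd = 1, so a unique solution mod 16760467 exists.
Back-substitute for the Bézout coefficients:
1 = 22 − 7·3
1 = −7·597 + 190·22
1 = 190·619 − 197·597
1 = −197·6168 + 1963·619
1 = 1963·228835 − 72828·6168
1 = −72828·1836848 + 584587·228835
1 = 584587·14923619 − 4749524·1836848
1 = −4749524·16760467 + 5334111·14923619
So 14923619·(5334111) ≡ 1 (mod 16760467), giving 14923619⁻¹ ≡ 5334111.
x ≡ 14923619⁻¹·14364392 ≡ 5334111·14364392 ≡ 15503530 (mod 16760467).

15503530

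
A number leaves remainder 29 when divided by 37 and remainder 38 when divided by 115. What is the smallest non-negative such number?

843

Write x = 29 + 37·k. Then 37·k ≡ 38 − 29 ≡ 9 (mod 115).
Need 37⁻¹ mod 115. Extended Euclid on (115, 37):
115 = 3·37 + 4
37 = 9·4 + 1
4 = 4·1 + 0
Back-substitute:
1 = 37 − 9·4
1 = −9·115 + 28·37
37⁻¹ ≡ 28 (mod 115), so k ≡ 28·9 ≡ 22 (mod 115).
x = 29 + 37·22 = 843.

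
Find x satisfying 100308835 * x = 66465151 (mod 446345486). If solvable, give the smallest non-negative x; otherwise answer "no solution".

First find gcd(100308835, 446345486):
446345486 = 4·100308835 + 45110146
100308835 = 2·45110146 + 10088543
45110146 = 4·10088543 + 4755974
10088543 = 2·4755974 + 576595
4755974 = 8·576595 + 143214
576595 = 4·143214 + 3739
143214 = 38·3739 + 1132
3739 = 3·1132 + 343
1132 = 3·343 + 103
343 = 3·103 + 34
103 = 3·34 + 1
34 = 34·1 + 0
gcd = 1, so a unique solution mod 446345486 exists.
Back-substitute for the Bézout coefficients:
1 = 103 − 3·34
1 = −3·343 + 10·103
1 = 10·1132 − 33·343
1 = −33·3739 + 109·1132
1 = 109·143214 − 4175·3739
1 = −4175·576595 + 16809·143214
1 = 16809·4755974 − 138647·576595
1 = −138647·10088543 + 294103·4755974
1 = 294103·45110146 − 1315059·10088543
1 = −1315059·100308835 + 2924221·45110146
1 = 2924221·446345486 − 13011943·100308835
So 100308835·(-13011943) ≡ 1 (mod 446345486), giving 100308835⁻¹ ≡ 433333543.
x ≡ 100308835⁻¹·66465151 ≡ 433333543·66465151 ≡ 42757151 (mod 446345486).

42757151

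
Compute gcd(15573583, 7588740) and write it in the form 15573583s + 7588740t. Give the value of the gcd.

1

Apply Euclid's algorithm to 15573583 and 7588740:
15573583 = 2·7588740 + 396103
7588740 = 19·396103 + 62783
396103 = 6·62783 + 19405
62783 = 3·19405 + 4568
19405 = 4·4568 + 1133
4568 = 4·1133 + 36
1133 = 31·36 + 17
36 = 2·17 + 2
17 = 8·2 + 1
2 = 2·1 + 0
gcd(15573583, 7588740) = 1.
Express as a combination:
1 = 17 − 8·2
1 = −8·36 + 17·17
1 = 17·1133 − 535·36
1 = −535·4568 + 2157·1133
1 = 2157·19405 − 9163·4568
1 = −9163·62783 + 29646·19405
1 = 29646·396103 − 187039·62783
1 = −187039·7588740 + 3583387·396103
1 = 3583387·15573583 − 7353813·7588740
So 1 = (3583387)·15573583 + (-7353813)·7588740.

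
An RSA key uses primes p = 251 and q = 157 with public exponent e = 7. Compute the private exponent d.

11143

φ(n) = (p−1)(q−1) = 250·156 = 39000.
Need d with 7·d ≡ 1 (mod 39000). Apply the extended Euclidean algorithm:
39000 = 5571×7 + 3
7 = 2×3 + 1
3 = 3×1 + 0
Back-substitute:
1 = 7 − 2·3
1 = −2·39000 + 11143·7
So 7·11143 ≡ 1 (mod 39000), hence d = 11143.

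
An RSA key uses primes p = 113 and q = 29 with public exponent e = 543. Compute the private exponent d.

1311

φ(n) = (p−1)(q−1) = 112·28 = 3136.
Need d with 543·d ≡ 1 (mod 3136). Apply the extended Euclidean algorithm:
3136 = 5*543 + 421
543 = 1*421 + 122
421 = 3*122 + 55
122 = 2*55 + 12
55 = 4*12 + 7
12 = 1*7 + 5
7 = 1*5 + 2
5 = 2*2 + 1
2 = 2*1 + 0
Back-substitute:
1 = 5 − 2·2
1 = −2·7 + 3·5
1 = 3·12 − 5·7
1 = −5·55 + 23·12
1 = 23·122 − 51·55
1 = −51·421 + 176·122
1 = 176·543 − 227·421
1 = −227·3136 + 1311·543
So 543·1311 ≡ 1 (mod 3136), hence d = 1311.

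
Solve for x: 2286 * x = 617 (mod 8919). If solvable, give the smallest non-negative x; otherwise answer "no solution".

gcd(2286, 8919):
8919 = 3×2286 + 2061
2286 = 1×2061 + 225
2061 = 9×225 + 36
225 = 6×36 + 9
36 = 4×9 + 0
gcd = 9, but 9 ∤ 617, so the congruence has no solution.

no solution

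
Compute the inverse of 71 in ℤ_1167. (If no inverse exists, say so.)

263

gcd(1167, 71) by repeated division:
1167 = 16·71 + 31
71 = 2·31 + 9
31 = 3·9 + 4
9 = 2·4 + 1
4 = 4·1 + 0
Since gcd(71, 1167) = 1, back-substitute to write 1 as a combination:
1 = 9 − 2·4
1 = −2·31 + 7·9
1 = 7·71 − 16·31
1 = −16·1167 + 263·71
So 71·263 ≡ 1 (mod 1167).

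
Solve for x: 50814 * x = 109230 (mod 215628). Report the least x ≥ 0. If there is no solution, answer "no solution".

First find gcd(50814, 215628):
215628 = 4×50814 + 12372
50814 = 4×12372 + 1326
12372 = 9×1326 + 438
1326 = 3×438 + 12
438 = 36×12 + 6
12 = 2×6 + 0
gcd = 6 and 6 | 109230, so solutions exist. Divide through by 6: 8469x ≡ 18205 (mod 35938).
Now find 8469⁻¹ mod 35938:
35938 = 4·8469 + 2062
8469 = 4·2062 + 221
2062 = 9·221 + 73
221 = 3·73 + 2
73 = 36·2 + 1
2 = 2·1 + 0
Back-substitute:
1 = 73 − 36·2
1 = −36·221 + 109·73
1 = 109·2062 − 1017·221
1 = −1017·8469 + 4177·2062
1 = 4177·35938 − 17725·8469
So 8469·(-17725) ≡ 1 (mod 35938), i.e. 8469⁻¹ ≡ 18213.
Then x ≡ 18213·18205 ≡ 3677 (mod 35938); the smallest non-negative solution is x = 3677.

3677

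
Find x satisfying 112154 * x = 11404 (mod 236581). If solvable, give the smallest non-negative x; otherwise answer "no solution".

211057

First find gcd(112154, 236581):
236581 = 2*112154 + 12273
112154 = 9*12273 + 1697
12273 = 7*1697 + 394
1697 = 4*394 + 121
394 = 3*121 + 31
121 = 3*31 + 28
31 = 1*28 + 3
28 = 9*3 + 1
3 = 3*1 + 0
gcd = 1, so a unique solution mod 236581 exists.
Back-substitute for the Bézout coefficients:
1 = 28 − 9·3
1 = −9·31 + 10·28
1 = 10·121 − 39·31
1 = −39·394 + 127·121
1 = 127·1697 − 547·394
1 = −547·12273 + 3956·1697
1 = 3956·112154 − 36151·12273
1 = −36151·236581 + 76258·112154
So 112154·(76258) ≡ 1 (mod 236581), giving 112154⁻¹ ≡ 76258.
x ≡ 112154⁻¹·11404 ≡ 76258·11404 ≡ 211057 (mod 236581).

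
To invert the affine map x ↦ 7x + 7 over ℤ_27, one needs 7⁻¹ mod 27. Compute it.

4

gcd(27, 7) by repeated division:
27 = 3·7 + 6
7 = 1·6 + 1
6 = 6·1 + 0
The gcd is 1. Working backward:
1 = 7 − 6
1 = −27 + 4·7
So 7·4 ≡ 1 (mod 27).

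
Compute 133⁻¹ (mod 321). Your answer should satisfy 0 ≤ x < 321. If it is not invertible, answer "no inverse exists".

70

Apply the Euclidean algorithm to 321 and 133:
321 = 2×133 + 55
133 = 2×55 + 23
55 = 2×23 + 9
23 = 2×9 + 5
9 = 1×5 + 4
5 = 1×4 + 1
4 = 4×1 + 0
The gcd is 1. Working backward:
1 = 5 − 4
1 = −9 + 2·5
1 = 2·23 − 5·9
1 = −5·55 + 12·23
1 = 12·133 − 29·55
1 = −29·321 + 70·133
So 133·70 ≡ 1 (mod 321).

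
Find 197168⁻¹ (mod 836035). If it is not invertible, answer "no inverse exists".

84622

gcd(836035, 197168) by repeated division:
836035 = 4×197168 + 47363
197168 = 4×47363 + 7716
47363 = 6×7716 + 1067
7716 = 7×1067 + 247
1067 = 4×247 + 79
247 = 3×79 + 10
79 = 7×10 + 9
10 = 1×9 + 1
9 = 9×1 + 0
Since gcd(197168, 836035) = 1, back-substitute to write 1 as a combination:
1 = 10 − 9
1 = −79 + 8·10
1 = 8·247 − 25·79
1 = −25·1067 + 108·247
1 = 108·7716 − 781·1067
1 = −781·47363 + 4794·7716
1 = 4794·197168 − 19957·47363
1 = −19957·836035 + 84622·197168
So 197168·84622 ≡ 1 (mod 836035).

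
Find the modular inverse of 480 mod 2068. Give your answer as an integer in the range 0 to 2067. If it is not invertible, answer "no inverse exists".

no inverse exists

Euclidean algorithm on 2068, 480:
2068 = 4×480 + 148
480 = 3×148 + 36
148 = 4×36 + 4
36 = 9×4 + 0
The gcd is 4, not 1, hence no inverse exists.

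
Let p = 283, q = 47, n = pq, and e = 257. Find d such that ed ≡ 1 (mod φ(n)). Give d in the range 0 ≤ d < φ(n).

φ(n) = (p−1)(q−1) = 282·46 = 12972.
Need d with 257·d ≡ 1 (mod 12972). Apply the extended Euclidean algorithm:
12972 = 50·257 + 122
257 = 2·122 + 13
122 = 9·13 + 5
13 = 2·5 + 3
5 = 1·3 + 2
3 = 1·2 + 1
2 = 2·1 + 0
Back-substitute:
1 = 3 − 2
1 = −5 + 2·3
1 = 2·13 − 5·5
1 = −5·122 + 47·13
1 = 47·257 − 99·122
1 = −99·12972 + 4997·257
So 257·4997 ≡ 1 (mod 12972), hence d = 4997.

4997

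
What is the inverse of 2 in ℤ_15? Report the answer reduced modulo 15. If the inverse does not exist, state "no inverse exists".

Extended Euclidean algorithm:
15 = 7·2 + 1
2 = 2·1 + 0
gcd = 1, so the inverse exists. Back-substitute:
1 = 15 − 7·2
So 2·(-7) ≡ 1 (mod 15), and -7 ≡ 8 (mod 15).

8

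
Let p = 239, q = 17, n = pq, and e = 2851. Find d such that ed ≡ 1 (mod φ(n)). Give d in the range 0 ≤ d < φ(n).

φ(n) = (p−1)(q−1) = 238·16 = 3808.
Need d with 2851·d ≡ 1 (mod 3808). Apply the extended Euclidean algorithm:
3808 = 1×2851 + 957
2851 = 2×957 + 937
957 = 1×937 + 20
937 = 46×20 + 17
20 = 1×17 + 3
17 = 5×3 + 2
3 = 1×2 + 1
2 = 2×1 + 0
Back-substitute:
1 = 3 − 2
1 = −17 + 6·3
1 = 6·20 − 7·17
1 = −7·937 + 328·20
1 = 328·957 − 335·937
1 = −335·2851 + 998·957
1 = 998·3808 − 1333·2851
So 2851·(-1333) ≡ 1 (mod 3808), hence d ≡ -1333 ≡ 2475 (mod 3808).

2475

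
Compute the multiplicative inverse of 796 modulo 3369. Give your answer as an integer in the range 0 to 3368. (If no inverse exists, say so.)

1384

Run Euclid on (3369, 796):
3369 = 4*796 + 185
796 = 4*185 + 56
185 = 3*56 + 17
56 = 3*17 + 5
17 = 3*5 + 2
5 = 2*2 + 1
2 = 2*1 + 0
Since gcd(796, 3369) = 1, back-substitute to write 1 as a combination:
1 = 5 − 2·2
1 = −2·17 + 7·5
1 = 7·56 − 23·17
1 = −23·185 + 76·56
1 = 76·796 − 327·185
1 = −327·3369 + 1384·796
So 796·1384 ≡ 1 (mod 3369).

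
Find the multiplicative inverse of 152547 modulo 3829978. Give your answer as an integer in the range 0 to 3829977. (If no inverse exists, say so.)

1969609

Apply the Euclidean algorithm to 3829978 and 152547:
3829978 = 25*152547 + 16303
152547 = 9*16303 + 5820
16303 = 2*5820 + 4663
5820 = 1*4663 + 1157
4663 = 4*1157 + 35
1157 = 33*35 + 2
35 = 17*2 + 1
2 = 2*1 + 0
The gcd is 1. Working backward:
1 = 35 − 17·2
1 = −17·1157 + 562·35
1 = 562·4663 − 2265·1157
1 = −2265·5820 + 2827·4663
1 = 2827·16303 − 7919·5820
1 = −7919·152547 + 74098·16303
1 = 74098·3829978 − 1860369·152547
Hence 152547⁻¹ ≡ -1860369 ≡ 1969609 (mod 3829978).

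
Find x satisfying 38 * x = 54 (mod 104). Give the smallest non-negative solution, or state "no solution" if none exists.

First find gcd(38, 104):
104 = 2*38 + 28
38 = 1*28 + 10
28 = 2*10 + 8
10 = 1*8 + 2
8 = 4*2 + 0
gcd = 2 and 2 | 54, so solutions exist. Divide through by 2: 19x ≡ 27 (mod 52).
Now find 19⁻¹ mod 52:
52 = 2×19 + 14
19 = 1×14 + 5
14 = 2×5 + 4
5 = 1×4 + 1
4 = 4×1 + 0
Back-substitute:
1 = 5 − 4
1 = −14 + 3·5
1 = 3·19 − 4·14
1 = −4·52 + 11·19
So 19⁻¹ ≡ 11 (mod 52).
Then x ≡ 11·27 ≡ 37 (mod 52); the smallest non-negative solution is x = 37.

37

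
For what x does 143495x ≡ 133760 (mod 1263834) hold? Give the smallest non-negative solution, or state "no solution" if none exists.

First find gcd(143495, 1263834):
1263834 = 8×143495 + 115874
143495 = 1×115874 + 27621
115874 = 4×27621 + 5390
27621 = 5×5390 + 671
5390 = 8×671 + 22
671 = 30×22 + 11
22 = 2×11 + 0
gcd = 11 and 11 | 133760, so solutions exist. Divide through by 11: 13045x ≡ 12160 (mod 114894).
Now find 13045⁻¹ mod 114894:
114894 = 8×13045 + 10534
13045 = 1×10534 + 2511
10534 = 4×2511 + 490
2511 = 5×490 + 61
490 = 8×61 + 2
61 = 30×2 + 1
2 = 2×1 + 0
Back-substitute:
1 = 61 − 30·2
1 = −30·490 + 241·61
1 = 241·2511 − 1235·490
1 = −1235·10534 + 5181·2511
1 = 5181·13045 − 6416·10534
1 = −6416·114894 + 56509·13045
So 13045⁻¹ ≡ 56509 (mod 114894).
Then x ≡ 56509·12160 ≡ 83320 (mod 114894); the smallest non-negative solution is x = 83320.

83320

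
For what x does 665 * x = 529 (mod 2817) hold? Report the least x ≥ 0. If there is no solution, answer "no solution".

First find gcd(665, 2817):
2817 = 4*665 + 157
665 = 4*157 + 37
157 = 4*37 + 9
37 = 4*9 + 1
9 = 9*1 + 0
gcd = 1, so a unique solution mod 2817 exists.
Back-substitute for the Bézout coefficients:
1 = 37 − 4·9
1 = −4·157 + 17·37
1 = 17·665 − 72·157
1 = −72·2817 + 305·665
So 665·(305) ≡ 1 (mod 2817), giving 665⁻¹ ≡ 305.
x ≡ 665⁻¹·529 ≡ 305·529 ≡ 776 (mod 2817).

776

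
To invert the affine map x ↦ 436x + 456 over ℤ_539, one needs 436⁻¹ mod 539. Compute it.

gcd(539, 436) by repeated division:
539 = 1*436 + 103
436 = 4*103 + 24
103 = 4*24 + 7
24 = 3*7 + 3
7 = 2*3 + 1
3 = 3*1 + 0
Since gcd(436, 539) = 1, back-substitute to write 1 as a combination:
1 = 7 − 2·3
1 = −2·24 + 7·7
1 = 7·103 − 30·24
1 = −30·436 + 127·103
1 = 127·539 − 157·436
Thus 436·(-157) ≡ 1 (mod 539); reducing, -157 mod 539 = 382.

382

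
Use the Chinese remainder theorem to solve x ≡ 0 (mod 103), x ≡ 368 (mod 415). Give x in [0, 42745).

20703

Write x = 0 + 103·k. Then 103·k ≡ 368 − 0 ≡ 368 (mod 415).
Need 103⁻¹ mod 415. Extended Euclid on (415, 103):
415 = 4×103 + 3
103 = 34×3 + 1
3 = 3×1 + 0
Back-substitute:
1 = 103 − 34·3
1 = −34·415 + 137·103
103⁻¹ ≡ 137 (mod 415), so k ≡ 137·368 ≡ 201 (mod 415).
x = 0 + 103·201 = 20703.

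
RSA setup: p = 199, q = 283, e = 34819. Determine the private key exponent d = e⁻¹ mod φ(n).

φ(n) = (p−1)(q−1) = 198·282 = 55836.
Need d with 34819·d ≡ 1 (mod 55836). Apply the extended Euclidean algorithm:
55836 = 1*34819 + 21017
34819 = 1*21017 + 13802
21017 = 1*13802 + 7215
13802 = 1*7215 + 6587
7215 = 1*6587 + 628
6587 = 10*628 + 307
628 = 2*307 + 14
307 = 21*14 + 13
14 = 1*13 + 1
13 = 13*1 + 0
Back-substitute:
1 = 14 − 13
1 = −307 + 22·14
1 = 22·628 − 45·307
1 = −45·6587 + 472·628
1 = 472·7215 − 517·6587
1 = −517·13802 + 989·7215
1 = 989·21017 − 1506·13802
1 = −1506·34819 + 2495·21017
1 = 2495·55836 − 4001·34819
So 34819·(-4001) ≡ 1 (mod 55836), hence d ≡ -4001 ≡ 51835 (mod 55836).

51835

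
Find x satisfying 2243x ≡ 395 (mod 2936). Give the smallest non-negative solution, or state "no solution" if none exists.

First find gcd(2243, 2936):
2936 = 1·2243 + 693
2243 = 3·693 + 164
693 = 4·164 + 37
164 = 4·37 + 16
37 = 2·16 + 5
16 = 3·5 + 1
5 = 5·1 + 0
gcd = 1, so a unique solution mod 2936 exists.
Back-substitute for the Bézout coefficients:
1 = 16 − 3·5
1 = −3·37 + 7·16
1 = 7·164 − 31·37
1 = −31·693 + 131·164
1 = 131·2243 − 424·693
1 = −424·2936 + 555·2243
So 2243·(555) ≡ 1 (mod 2936), giving 2243⁻¹ ≡ 555.
x ≡ 2243⁻¹·395 ≡ 555·395 ≡ 1961 (mod 2936).

1961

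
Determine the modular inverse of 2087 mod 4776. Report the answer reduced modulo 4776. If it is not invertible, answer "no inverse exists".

Run Euclid on (4776, 2087):
4776 = 2·2087 + 602
2087 = 3·602 + 281
602 = 2·281 + 40
281 = 7·40 + 1
40 = 40·1 + 0
The gcd is 1. Working backward:
1 = 281 − 7·40
1 = −7·602 + 15·281
1 = 15·2087 − 52·602
1 = −52·4776 + 119·2087
So 2087·119 ≡ 1 (mod 4776).

119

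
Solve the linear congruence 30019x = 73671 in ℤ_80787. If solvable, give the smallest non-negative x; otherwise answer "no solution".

58248

First find gcd(30019, 80787):
80787 = 2×30019 + 20749
30019 = 1×20749 + 9270
20749 = 2×9270 + 2209
9270 = 4×2209 + 434
2209 = 5×434 + 39
434 = 11×39 + 5
39 = 7×5 + 4
5 = 1×4 + 1
4 = 4×1 + 0
gcd = 1, so a unique solution mod 80787 exists.
Back-substitute for the Bézout coefficients:
1 = 5 − 4
1 = −39 + 8·5
1 = 8·434 − 89·39
1 = −89·2209 + 453·434
1 = 453·9270 − 1901·2209
1 = −1901·20749 + 4255·9270
1 = 4255·30019 − 6156·20749
1 = −6156·80787 + 16567·30019
So 30019·(16567) ≡ 1 (mod 80787), giving 30019⁻¹ ≡ 16567.
x ≡ 30019⁻¹·73671 ≡ 16567·73671 ≡ 58248 (mod 80787).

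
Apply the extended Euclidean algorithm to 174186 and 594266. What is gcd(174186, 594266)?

2

Apply Euclid's algorithm to 594266 and 174186:
594266 = 3*174186 + 71708
174186 = 2*71708 + 30770
71708 = 2*30770 + 10168
30770 = 3*10168 + 266
10168 = 38*266 + 60
266 = 4*60 + 26
60 = 2*26 + 8
26 = 3*8 + 2
8 = 4*2 + 0
gcd(174186, 594266) = 2.
Working backward:
2 = 26 − 3·8
2 = −3·60 + 7·26
2 = 7·266 − 31·60
2 = −31·10168 + 1185·266
2 = 1185·30770 − 3586·10168
2 = −3586·71708 + 8357·30770
2 = 8357·174186 − 20300·71708
2 = −20300·594266 + 69257·174186
So 2 = (-20300)·594266 + (69257)·174186.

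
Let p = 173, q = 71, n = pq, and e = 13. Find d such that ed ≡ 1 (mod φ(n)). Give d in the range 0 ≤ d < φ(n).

φ(n) = (p−1)(q−1) = 172·70 = 12040.
Need d with 13·d ≡ 1 (mod 12040). Apply the extended Euclidean algorithm:
12040 = 926·13 + 2
13 = 6·2 + 1
2 = 2·1 + 0
Back-substitute:
1 = 13 − 6·2
1 = −6·12040 + 5557·13
So 13·5557 ≡ 1 (mod 12040), hence d = 5557.

5557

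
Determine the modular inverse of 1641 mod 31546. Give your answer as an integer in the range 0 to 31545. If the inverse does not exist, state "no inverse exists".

25529

Extended Euclidean algorithm:
31546 = 19·1641 + 367
1641 = 4·367 + 173
367 = 2·173 + 21
173 = 8·21 + 5
21 = 4·5 + 1
5 = 5·1 + 0
Since gcd(1641, 31546) = 1, back-substitute to write 1 as a combination:
1 = 21 − 4·5
1 = −4·173 + 33·21
1 = 33·367 − 70·173
1 = −70·1641 + 313·367
1 = 313·31546 − 6017·1641
Hence 1641⁻¹ ≡ -6017 ≡ 25529 (mod 31546).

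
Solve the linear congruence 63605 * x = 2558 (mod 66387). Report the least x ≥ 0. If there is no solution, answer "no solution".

First find gcd(63605, 66387):
66387 = 1×63605 + 2782
63605 = 22×2782 + 2401
2782 = 1×2401 + 381
2401 = 6×381 + 115
381 = 3×115 + 36
115 = 3×36 + 7
36 = 5×7 + 1
7 = 7×1 + 0
gcd = 1, so a unique solution mod 66387 exists.
Back-substitute for the Bézout coefficients:
1 = 36 − 5·7
1 = −5·115 + 16·36
1 = 16·381 − 53·115
1 = −53·2401 + 334·381
1 = 334·2782 − 387·2401
1 = −387·63605 + 8848·2782
1 = 8848·66387 − 9235·63605
So 63605·(-9235) ≡ 1 (mod 66387), giving 63605⁻¹ ≡ 57152.
x ≡ 63605⁻¹·2558 ≡ 57152·2558 ≡ 10642 (mod 66387).

10642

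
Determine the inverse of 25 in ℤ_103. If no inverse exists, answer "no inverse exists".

33

gcd(103, 25) by repeated division:
103 = 4·25 + 3
25 = 8·3 + 1
3 = 3·1 + 0
The gcd is 1. Working backward:
1 = 25 − 8·3
1 = −8·103 + 33·25
So 25·33 ≡ 1 (mod 103).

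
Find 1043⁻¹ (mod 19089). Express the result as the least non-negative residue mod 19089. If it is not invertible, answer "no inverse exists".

Compute gcd(1043, 19089):
19089 = 18·1043 + 315
1043 = 3·315 + 98
315 = 3·98 + 21
98 = 4·21 + 14
21 = 1·14 + 7
14 = 2·7 + 0
Since gcd = 7 > 1, 1043 is not a unit mod 19089.

no inverse exists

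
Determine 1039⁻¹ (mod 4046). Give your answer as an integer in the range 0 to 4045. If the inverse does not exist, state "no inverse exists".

3715

Apply the Euclidean algorithm to 4046 and 1039:
4046 = 3·1039 + 929
1039 = 1·929 + 110
929 = 8·110 + 49
110 = 2·49 + 12
49 = 4·12 + 1
12 = 12·1 + 0
Since gcd(1039, 4046) = 1, back-substitute to write 1 as a combination:
1 = 49 − 4·12
1 = −4·110 + 9·49
1 = 9·929 − 76·110
1 = −76·1039 + 85·929
1 = 85·4046 − 331·1039
So 1039·(-331) ≡ 1 (mod 4046), and -331 ≡ 3715 (mod 4046).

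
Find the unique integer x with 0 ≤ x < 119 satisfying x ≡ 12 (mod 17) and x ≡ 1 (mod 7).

Write x = 12 + 17·k. Then 17·k ≡ 1 − 12 ≡ 3 (mod 7).
Need 17⁻¹ mod 7. Extended Euclid on (7, 3):
7 = 2·3 + 1
3 = 3·1 + 0
Back-substitute:
1 = 7 − 2·3
17⁻¹ ≡ 5 (mod 7), so k ≡ 5·3 ≡ 1 (mod 7).
x = 12 + 17·1 = 29.

29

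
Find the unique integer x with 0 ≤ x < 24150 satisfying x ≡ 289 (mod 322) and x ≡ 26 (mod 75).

15101

Write x = 289 + 322·k. Then 322·k ≡ 26 − 289 ≡ 37 (mod 75).
Need 322⁻¹ mod 75. Extended Euclid on (75, 22):
75 = 3×22 + 9
22 = 2×9 + 4
9 = 2×4 + 1
4 = 4×1 + 0
Back-substitute:
1 = 9 − 2·4
1 = −2·22 + 5·9
1 = 5·75 − 17·22
322⁻¹ ≡ 58 (mod 75), so k ≡ 58·37 ≡ 46 (mod 75).
x = 289 + 322·46 = 15101.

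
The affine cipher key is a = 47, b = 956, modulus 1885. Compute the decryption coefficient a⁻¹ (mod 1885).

Extended Euclidean algorithm:
1885 = 40*47 + 5
47 = 9*5 + 2
5 = 2*2 + 1
2 = 2*1 + 0
gcd = 1, so the inverse exists. Back-substitute:
1 = 5 − 2·2
1 = −2·47 + 19·5
1 = 19·1885 − 762·47
Hence 47⁻¹ ≡ -762 ≡ 1123 (mod 1885).

1123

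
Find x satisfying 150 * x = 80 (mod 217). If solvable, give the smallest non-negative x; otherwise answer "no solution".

15

First find gcd(150, 217):
217 = 1·150 + 67
150 = 2·67 + 16
67 = 4·16 + 3
16 = 5·3 + 1
3 = 3·1 + 0
gcd = 1, so a unique solution mod 217 exists.
Back-substitute for the Bézout coefficients:
1 = 16 − 5·3
1 = −5·67 + 21·16
1 = 21·150 − 47·67
1 = −47·217 + 68·150
So 150·(68) ≡ 1 (mod 217), giving 150⁻¹ ≡ 68.
x ≡ 150⁻¹·80 ≡ 68·80 ≡ 15 (mod 217).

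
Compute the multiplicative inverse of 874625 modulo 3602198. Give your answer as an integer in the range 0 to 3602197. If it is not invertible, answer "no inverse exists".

Apply the Euclidean algorithm to 3602198 and 874625:
3602198 = 4×874625 + 103698
874625 = 8×103698 + 45041
103698 = 2×45041 + 13616
45041 = 3×13616 + 4193
13616 = 3×4193 + 1037
4193 = 4×1037 + 45
1037 = 23×45 + 2
45 = 22×2 + 1
2 = 2×1 + 0
Since gcd(874625, 3602198) = 1, back-substitute to write 1 as a combination:
1 = 45 − 22·2
1 = −22·1037 + 507·45
1 = 507·4193 − 2050·1037
1 = −2050·13616 + 6657·4193
1 = 6657·45041 − 22021·13616
1 = −22021·103698 + 50699·45041
1 = 50699·874625 − 427613·103698
1 = −427613·3602198 + 1761151·874625
So 874625·1761151 ≡ 1 (mod 3602198).

1761151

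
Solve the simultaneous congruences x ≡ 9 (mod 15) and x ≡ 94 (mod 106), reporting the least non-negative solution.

Write x = 9 + 15·k. Then 15·k ≡ 94 − 9 ≡ 85 (mod 106).
Need 15⁻¹ mod 106. Extended Euclid on (106, 15):
106 = 7·15 + 1
15 = 15·1 + 0
Back-substitute:
1 = 106 − 7·15
15⁻¹ ≡ 99 (mod 106), so k ≡ 99·85 ≡ 41 (mod 106).
x = 9 + 15·41 = 624.

624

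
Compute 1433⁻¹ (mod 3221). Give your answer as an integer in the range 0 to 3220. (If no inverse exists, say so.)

Run Euclid on (3221, 1433):
3221 = 2·1433 + 355
1433 = 4·355 + 13
355 = 27·13 + 4
13 = 3·4 + 1
4 = 4·1 + 0
The gcd is 1. Working backward:
1 = 13 − 3·4
1 = −3·355 + 82·13
1 = 82·1433 − 331·355
1 = −331·3221 + 744·1433
So 1433·744 ≡ 1 (mod 3221).

744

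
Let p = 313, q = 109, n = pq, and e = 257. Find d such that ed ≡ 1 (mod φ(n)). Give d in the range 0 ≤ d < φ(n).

8129

φ(n) = (p−1)(q−1) = 312·108 = 33696.
Need d with 257·d ≡ 1 (mod 33696). Apply the extended Euclidean algorithm:
33696 = 131*257 + 29
257 = 8*29 + 25
29 = 1*25 + 4
25 = 6*4 + 1
4 = 4*1 + 0
Back-substitute:
1 = 25 − 6·4
1 = −6·29 + 7·25
1 = 7·257 − 62·29
1 = −62·33696 + 8129·257
So 257·8129 ≡ 1 (mod 33696), hence d = 8129.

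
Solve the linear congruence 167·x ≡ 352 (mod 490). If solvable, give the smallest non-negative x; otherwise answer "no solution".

First find gcd(167, 490):
490 = 2*167 + 156
167 = 1*156 + 11
156 = 14*11 + 2
11 = 5*2 + 1
2 = 2*1 + 0
gcd = 1, so a unique solution mod 490 exists.
Back-substitute for the Bézout coefficients:
1 = 11 − 5·2
1 = −5·156 + 71·11
1 = 71·167 − 76·156
1 = −76·490 + 223·167
So 167·(223) ≡ 1 (mod 490), giving 167⁻¹ ≡ 223.
x ≡ 167⁻¹·352 ≡ 223·352 ≡ 96 (mod 490).

96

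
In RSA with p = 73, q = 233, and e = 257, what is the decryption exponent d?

65

φ(n) = (p−1)(q−1) = 72·232 = 16704.
Need d with 257·d ≡ 1 (mod 16704). Apply the extended Euclidean algorithm:
16704 = 64*257 + 256
257 = 1*256 + 1
256 = 256*1 + 0
Back-substitute:
1 = 257 − 256
1 = −16704 + 65·257
So 257·65 ≡ 1 (mod 16704), hence d = 65.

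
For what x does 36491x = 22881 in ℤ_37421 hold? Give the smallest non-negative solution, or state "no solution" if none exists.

34620

First find gcd(36491, 37421):
37421 = 1*36491 + 930
36491 = 39*930 + 221
930 = 4*221 + 46
221 = 4*46 + 37
46 = 1*37 + 9
37 = 4*9 + 1
9 = 9*1 + 0
gcd = 1, so a unique solution mod 37421 exists.
Back-substitute for the Bézout coefficients:
1 = 37 − 4·9
1 = −4·46 + 5·37
1 = 5·221 − 24·46
1 = −24·930 + 101·221
1 = 101·36491 − 3963·930
1 = −3963·37421 + 4064·36491
So 36491·(4064) ≡ 1 (mod 37421), giving 36491⁻¹ ≡ 4064.
x ≡ 36491⁻¹·22881 ≡ 4064·22881 ≡ 34620 (mod 37421).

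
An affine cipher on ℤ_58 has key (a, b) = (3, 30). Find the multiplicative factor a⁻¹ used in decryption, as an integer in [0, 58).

39

gcd(58, 3) by repeated division:
58 = 19×3 + 1
3 = 3×1 + 0
Since gcd(3, 58) = 1, back-substitute to write 1 as a combination:
1 = 58 − 19·3
Hence 3⁻¹ ≡ -19 ≡ 39 (mod 58).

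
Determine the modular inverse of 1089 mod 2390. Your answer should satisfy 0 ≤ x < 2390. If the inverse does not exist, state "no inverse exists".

Run Euclid on (2390, 1089):
2390 = 2*1089 + 212
1089 = 5*212 + 29
212 = 7*29 + 9
29 = 3*9 + 2
9 = 4*2 + 1
2 = 2*1 + 0
gcd = 1, so the inverse exists. Back-substitute:
1 = 9 − 4·2
1 = −4·29 + 13·9
1 = 13·212 − 95·29
1 = −95·1089 + 488·212
1 = 488·2390 − 1071·1089
Hence 1089⁻¹ ≡ -1071 ≡ 1319 (mod 2390).

1319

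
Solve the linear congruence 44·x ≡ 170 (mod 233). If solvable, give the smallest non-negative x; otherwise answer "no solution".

First find gcd(44, 233):
233 = 5·44 + 13
44 = 3·13 + 5
13 = 2·5 + 3
5 = 1·3 + 2
3 = 1·2 + 1
2 = 2·1 + 0
gcd = 1, so a unique solution mod 233 exists.
Back-substitute for the Bézout coefficients:
1 = 3 − 2
1 = −5 + 2·3
1 = 2·13 − 5·5
1 = −5·44 + 17·13
1 = 17·233 − 90·44
So 44·(-90) ≡ 1 (mod 233), giving 44⁻¹ ≡ 143.
x ≡ 44⁻¹·170 ≡ 143·170 ≡ 78 (mod 233).

78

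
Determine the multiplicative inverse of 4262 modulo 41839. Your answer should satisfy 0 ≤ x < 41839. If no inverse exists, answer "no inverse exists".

1875

Apply the Euclidean algorithm to 41839 and 4262:
41839 = 9×4262 + 3481
4262 = 1×3481 + 781
3481 = 4×781 + 357
781 = 2×357 + 67
357 = 5×67 + 22
67 = 3×22 + 1
22 = 22×1 + 0
The gcd is 1. Working backward:
1 = 67 − 3·22
1 = −3·357 + 16·67
1 = 16·781 − 35·357
1 = −35·3481 + 156·781
1 = 156·4262 − 191·3481
1 = −191·41839 + 1875·4262
So 4262·1875 ≡ 1 (mod 41839).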